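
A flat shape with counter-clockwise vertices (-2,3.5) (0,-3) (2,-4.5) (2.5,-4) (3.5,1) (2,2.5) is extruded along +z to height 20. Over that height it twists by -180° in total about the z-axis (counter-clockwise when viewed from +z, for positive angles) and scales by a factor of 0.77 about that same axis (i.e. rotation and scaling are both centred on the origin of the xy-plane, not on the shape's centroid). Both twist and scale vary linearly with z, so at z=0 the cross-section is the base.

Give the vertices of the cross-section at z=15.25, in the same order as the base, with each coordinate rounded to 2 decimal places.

t = z/height = 15.25/20 = 0.7625
s = 1 + (scale-1)·z/height = 1 + (0.77-1)·15.25/20 = 0.824625
θ = twist·z/height = -180°·15.25/20 = -137.2500° = -2.395464 rad
cos θ = -0.734323, sin θ = -0.678801 (intermediates below are computed at full precision and shown rounded to 5 d.p.)
v1: (-2,3.5) → rotate → (3.84445,-1.21253) → ×s → (3.17023,-0.99988) → (3.17,-1.00)
v2: (0,-3) → rotate → (-2.03640,2.20297) → ×s → (-1.67927,1.81662) → (-1.68,1.82)
v3: (2,-4.5) → rotate → (-4.52325,1.94685) → ×s → (-3.72998,1.60542) → (-3.73,1.61)
v4: (2.5,-4) → rotate → (-4.55101,1.24029) → ×s → (-3.75288,1.02277) → (-3.75,1.02)
v5: (3.5,1) → rotate → (-1.89133,-3.11013) → ×s → (-1.55964,-2.56469) → (-1.56,-2.56)
v6: (2,2.5) → rotate → (0.22836,-3.19341) → ×s → (0.18831,-2.63336) → (0.19,-2.63)

Cross-section at z=15.25: (3.17,-1.00) (-1.68,1.82) (-3.73,1.61) (-3.75,1.02) (-1.56,-2.56) (0.19,-2.63)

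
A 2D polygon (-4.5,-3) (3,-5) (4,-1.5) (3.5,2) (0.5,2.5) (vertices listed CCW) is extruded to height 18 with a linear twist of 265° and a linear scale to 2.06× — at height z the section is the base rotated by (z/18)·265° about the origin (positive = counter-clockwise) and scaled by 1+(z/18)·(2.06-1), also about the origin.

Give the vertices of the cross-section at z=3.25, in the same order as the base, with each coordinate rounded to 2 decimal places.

t = z/height = 3.25/18 = 0.180556
s = 1 + (scale-1)·z/height = 1 + (2.06-1)·3.25/18 = 1.191389
θ = twist·z/height = 265°·3.25/18 = 47.8472° = 0.835092 rad
cos θ = 0.671110, sin θ = 0.741358 (intermediates below are computed at full precision and shown rounded to 5 d.p.)
v1: (-4.5,-3) → rotate → (-0.79592,-5.34944) → ×s → (-0.94825,-6.37326) → (-0.95,-6.37)
v2: (3,-5) → rotate → (5.72012,-1.13148) → ×s → (6.81489,-1.34803) → (6.81,-1.35)
v3: (4,-1.5) → rotate → (3.79648,1.95877) → ×s → (4.52308,2.33365) → (4.52,2.33)
v4: (3.5,2) → rotate → (0.86617,3.93697) → ×s → (1.03194,4.69047) → (1.03,4.69)
v5: (0.5,2.5) → rotate → (-1.51784,2.04845) → ×s → (-1.80834,2.44050) → (-1.81,2.44)

Cross-section at z=3.25: (-0.95,-6.37) (6.81,-1.35) (4.52,2.33) (1.03,4.69) (-1.81,2.44)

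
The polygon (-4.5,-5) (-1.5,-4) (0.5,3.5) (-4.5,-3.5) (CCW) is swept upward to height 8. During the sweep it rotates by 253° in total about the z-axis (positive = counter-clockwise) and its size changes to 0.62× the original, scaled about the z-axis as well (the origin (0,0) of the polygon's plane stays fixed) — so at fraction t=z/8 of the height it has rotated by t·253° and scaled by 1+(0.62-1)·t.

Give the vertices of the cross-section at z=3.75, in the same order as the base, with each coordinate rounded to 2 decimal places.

t = z/height = 3.75/8 = 0.46875
s = 1 + (scale-1)·z/height = 1 + (0.62-1)·3.75/8 = 0.821875
θ = twist·z/height = 253°·3.75/8 = 118.5938° = 2.069851 rad
cos θ = -0.478596, sin θ = 0.878035 (intermediates below are computed at full precision and shown rounded to 5 d.p.)
v1: (-4.5,-5) → rotate → (6.54386,-1.55818) → ×s → (5.37823,-1.28063) → (5.38,-1.28)
v2: (-1.5,-4) → rotate → (4.23003,0.59733) → ×s → (3.47656,0.49093) → (3.48,0.49)
v3: (0.5,3.5) → rotate → (-3.31242,-1.23607) → ×s → (-2.72240,-1.01589) → (-2.72,-1.02)
v4: (-4.5,-3.5) → rotate → (5.22681,-2.27607) → ×s → (4.29578,-1.87065) → (4.30,-1.87)

Cross-section at z=3.75: (5.38,-1.28) (3.48,0.49) (-2.72,-1.02) (4.30,-1.87)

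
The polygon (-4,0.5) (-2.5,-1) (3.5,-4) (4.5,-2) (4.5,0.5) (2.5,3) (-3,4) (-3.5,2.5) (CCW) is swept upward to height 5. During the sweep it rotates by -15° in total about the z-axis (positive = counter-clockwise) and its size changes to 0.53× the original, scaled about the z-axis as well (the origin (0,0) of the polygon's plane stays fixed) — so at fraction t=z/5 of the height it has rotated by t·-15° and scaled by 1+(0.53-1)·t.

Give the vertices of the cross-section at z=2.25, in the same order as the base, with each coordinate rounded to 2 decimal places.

t = z/height = 2.25/5 = 0.45
s = 1 + (scale-1)·z/height = 1 + (0.53-1)·2.25/5 = 0.788500
θ = twist·z/height = -15°·2.25/5 = -6.7500° = -0.117810 rad
cos θ = 0.993068, sin θ = -0.117537 (intermediates below are computed at full precision and shown rounded to 5 d.p.)
v1: (-4,0.5) → rotate → (-3.91351,0.96668) → ×s → (-3.08580,0.76223) → (-3.09,0.76)
v2: (-2.5,-1) → rotate → (-2.60021,-0.69922) → ×s → (-2.05026,-0.55134) → (-2.05,-0.55)
v3: (3.5,-4) → rotate → (3.00559,-4.38365) → ×s → (2.36991,-3.45651) → (2.37,-3.46)
v4: (4.5,-2) → rotate → (4.23373,-2.51506) → ×s → (3.33830,-1.98312) → (3.34,-1.98)
v5: (4.5,0.5) → rotate → (4.52758,-0.03238) → ×s → (3.56999,-0.02553) → (3.57,-0.03)
v6: (2.5,3) → rotate → (2.83528,2.68536) → ×s → (2.23562,2.11741) → (2.24,2.12)
v7: (-3,4) → rotate → (-2.50906,4.32489) → ×s → (-1.97839,3.41017) → (-1.98,3.41)
v8: (-3.5,2.5) → rotate → (-3.18190,2.89405) → ×s → (-2.50893,2.28196) → (-2.51,2.28)

Cross-section at z=2.25: (-3.09,0.76) (-2.05,-0.55) (2.37,-3.46) (3.34,-1.98) (3.57,-0.03) (2.24,2.12) (-1.98,3.41) (-2.51,2.28)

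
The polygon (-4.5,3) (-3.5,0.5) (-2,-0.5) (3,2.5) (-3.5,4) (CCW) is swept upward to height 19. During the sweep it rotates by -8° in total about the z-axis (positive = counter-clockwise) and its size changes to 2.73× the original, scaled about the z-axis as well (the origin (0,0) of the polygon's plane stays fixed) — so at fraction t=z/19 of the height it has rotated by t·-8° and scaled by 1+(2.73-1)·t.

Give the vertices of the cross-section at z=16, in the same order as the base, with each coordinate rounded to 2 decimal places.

t = z/height = 16/19 = 0.842105
s = 1 + (scale-1)·z/height = 1 + (2.73-1)·16/19 = 2.456842
θ = twist·z/height = -8°·16/19 = -6.7368° = -0.117580 rad
cos θ = 0.993095, sin θ = -0.117309 (intermediates below are computed at full precision and shown rounded to 5 d.p.)
v1: (-4.5,3) → rotate → (-4.11700,3.50718) → ×s → (-10.11482,8.61658) → (-10.11,8.62)
v2: (-3.5,0.5) → rotate → (-3.41718,0.90713) → ×s → (-8.39547,2.22868) → (-8.40,2.23)
v3: (-2,-0.5) → rotate → (-2.04485,-0.26193) → ×s → (-5.02386,-0.64352) → (-5.02,-0.64)
v4: (3,2.5) → rotate → (3.27256,2.13081) → ×s → (8.04016,5.23507) → (8.04,5.24)
v5: (-3.5,4) → rotate → (-3.00660,4.38296) → ×s → (-7.38673,10.76825) → (-7.39,10.77)

Cross-section at z=16: (-10.11,8.62) (-8.40,2.23) (-5.02,-0.64) (8.04,5.24) (-7.39,10.77)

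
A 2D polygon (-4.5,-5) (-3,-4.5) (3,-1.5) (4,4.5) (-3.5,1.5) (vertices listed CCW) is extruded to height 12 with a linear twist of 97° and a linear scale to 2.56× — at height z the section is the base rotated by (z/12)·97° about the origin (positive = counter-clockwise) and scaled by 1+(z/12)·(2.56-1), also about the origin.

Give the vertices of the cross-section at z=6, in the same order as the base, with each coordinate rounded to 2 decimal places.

Cross-section at z=6: (1.36,-11.90) (2.46,-9.31) (5.54,2.23) (-1.28,10.64) (-6.13,-2.90)

t = z/height = 6/12 = 0.5
s = 1 + (scale-1)·z/height = 1 + (2.56-1)·6/12 = 1.780000
θ = twist·z/height = 97°·6/12 = 48.5000° = 0.846485 rad
cos θ = 0.662620, sin θ = 0.748956 (intermediates below are computed at full precision and shown rounded to 5 d.p.)
v1: (-4.5,-5) → rotate → (0.76299,-6.68340) → ×s → (1.35812,-11.89645) → (1.36,-11.90)
v2: (-3,-4.5) → rotate → (1.38244,-5.22866) → ×s → (2.46074,-9.30701) → (2.46,-9.31)
v3: (3,-1.5) → rotate → (3.11129,1.25294) → ×s → (5.53810,2.23023) → (5.54,2.23)
v4: (4,4.5) → rotate → (-0.71982,5.97761) → ×s → (-1.28128,10.64015) → (-1.28,10.64)
v5: (-3.5,1.5) → rotate → (-3.44260,-1.62741) → ×s → (-6.12783,-2.89680) → (-6.13,-2.90)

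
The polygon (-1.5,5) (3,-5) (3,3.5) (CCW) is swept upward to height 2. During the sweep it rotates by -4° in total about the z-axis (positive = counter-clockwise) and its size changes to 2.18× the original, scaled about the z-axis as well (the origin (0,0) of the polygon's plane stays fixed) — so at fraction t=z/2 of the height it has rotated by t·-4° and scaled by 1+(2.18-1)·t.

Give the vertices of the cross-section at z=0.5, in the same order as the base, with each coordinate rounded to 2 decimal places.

Cross-section at z=0.5: (-1.83,6.51) (3.77,-6.54) (3.96,4.46)

t = z/height = 0.5/2 = 0.25
s = 1 + (scale-1)·z/height = 1 + (2.18-1)·0.5/2 = 1.295000
θ = twist·z/height = -4°·0.5/2 = -1.0000° = -0.017453 rad
cos θ = 0.999848, sin θ = -0.017452 (intermediates below are computed at full precision and shown rounded to 5 d.p.)
v1: (-1.5,5) → rotate → (-1.41251,5.02542) → ×s → (-1.82920,6.50792) → (-1.83,6.51)
v2: (3,-5) → rotate → (2.91228,-5.05160) → ×s → (3.77140,-6.54182) → (3.77,-6.54)
v3: (3,3.5) → rotate → (3.06063,3.44711) → ×s → (3.96351,4.46401) → (3.96,4.46)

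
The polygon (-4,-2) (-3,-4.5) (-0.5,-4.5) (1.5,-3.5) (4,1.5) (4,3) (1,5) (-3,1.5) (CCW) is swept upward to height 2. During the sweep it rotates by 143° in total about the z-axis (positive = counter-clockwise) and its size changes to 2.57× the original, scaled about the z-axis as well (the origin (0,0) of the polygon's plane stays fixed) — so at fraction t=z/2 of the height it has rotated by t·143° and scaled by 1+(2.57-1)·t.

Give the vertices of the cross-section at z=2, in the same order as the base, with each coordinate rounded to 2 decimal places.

Cross-section at z=2: (11.30,-2.08) (13.12,4.60) (7.99,8.46) (2.33,9.50) (-10.53,3.11) (-12.85,0.03) (-9.79,-8.72) (3.84,-7.72)

t = z/height = 2/2 = 1
s = 1 + (scale-1)·z/height = 1 + (2.57-1)·2/2 = 2.570000
θ = twist·z/height = 143°·2/2 = 143.0000° = 2.495821 rad
cos θ = -0.798636, sin θ = 0.601815 (intermediates below are computed at full precision and shown rounded to 5 d.p.)
v1: (-4,-2) → rotate → (4.39817,-0.80999) → ×s → (11.30330,-2.08167) → (11.30,-2.08)
v2: (-3,-4.5) → rotate → (5.10407,1.78841) → ×s → (13.11747,4.59623) → (13.12,4.60)
v3: (-0.5,-4.5) → rotate → (3.10749,3.29295) → ×s → (7.98624,8.46289) → (7.99,8.46)
v4: (1.5,-3.5) → rotate → (0.90840,3.69795) → ×s → (2.33459,9.50372) → (2.33,9.50)
v5: (4,1.5) → rotate → (-4.09726,1.20931) → ×s → (-10.52997,3.10792) → (-10.53,3.11)
v6: (4,3) → rotate → (-4.99999,0.01135) → ×s → (-12.84997,0.02918) → (-12.85,0.03)
v7: (1,5) → rotate → (-3.80771,-3.39136) → ×s → (-9.78582,-8.71580) → (-9.79,-8.72)
v8: (-3,1.5) → rotate → (1.49318,-3.00340) → ×s → (3.83748,-7.71873) → (3.84,-7.72)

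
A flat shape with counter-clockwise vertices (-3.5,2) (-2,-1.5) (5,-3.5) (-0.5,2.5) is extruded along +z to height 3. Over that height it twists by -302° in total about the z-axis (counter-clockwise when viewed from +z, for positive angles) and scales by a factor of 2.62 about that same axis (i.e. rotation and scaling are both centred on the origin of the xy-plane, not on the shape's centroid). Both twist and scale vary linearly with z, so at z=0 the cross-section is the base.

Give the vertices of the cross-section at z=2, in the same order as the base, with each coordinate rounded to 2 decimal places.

Cross-section at z=2: (5.27,-6.52) (5.01,1.39) (-7.04,10.56) (-0.92,-5.22)

t = z/height = 2/3 = 0.666667
s = 1 + (scale-1)·z/height = 1 + (2.62-1)·2/3 = 2.080000
θ = twist·z/height = -302°·2/3 = -201.3333° = -3.513930 rad
cos θ = -0.931480, sin θ = 0.363793 (intermediates below are computed at full precision and shown rounded to 5 d.p.)
v1: (-3.5,2) → rotate → (2.53259,-3.13624) → ×s → (5.26779,-6.52337) → (5.27,-6.52)
v2: (-2,-1.5) → rotate → (2.40865,0.66963) → ×s → (5.00999,1.39284) → (5.01,1.39)
v3: (5,-3.5) → rotate → (-3.38412,5.07915) → ×s → (-7.03897,10.56462) → (-7.04,10.56)
v4: (-0.5,2.5) → rotate → (-0.44374,-2.51060) → ×s → (-0.92299,-5.22204) → (-0.92,-5.22)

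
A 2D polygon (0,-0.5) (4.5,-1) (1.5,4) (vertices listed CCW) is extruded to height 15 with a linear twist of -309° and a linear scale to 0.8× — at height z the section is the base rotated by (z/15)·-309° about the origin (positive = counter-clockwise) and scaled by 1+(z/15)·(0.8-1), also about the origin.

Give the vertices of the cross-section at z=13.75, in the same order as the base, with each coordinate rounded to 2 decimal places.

Cross-section at z=13.75: (0.40,-0.09) (1.64,3.39) (-2.90,1.94)

t = z/height = 13.75/15 = 0.916667
s = 1 + (scale-1)·z/height = 1 + (0.8-1)·13.75/15 = 0.816667
θ = twist·z/height = -309°·13.75/15 = -283.2500° = -4.943645 rad
cos θ = 0.229200, sin θ = 0.973379 (intermediates below are computed at full precision and shown rounded to 5 d.p.)
v1: (0,-0.5) → rotate → (0.48669,-0.11460) → ×s → (0.39746,-0.09359) → (0.40,-0.09)
v2: (4.5,-1) → rotate → (2.00478,4.15101) → ×s → (1.63724,3.38999) → (1.64,3.39)
v3: (1.5,4) → rotate → (-3.54972,2.37687) → ×s → (-2.89894,1.94111) → (-2.90,1.94)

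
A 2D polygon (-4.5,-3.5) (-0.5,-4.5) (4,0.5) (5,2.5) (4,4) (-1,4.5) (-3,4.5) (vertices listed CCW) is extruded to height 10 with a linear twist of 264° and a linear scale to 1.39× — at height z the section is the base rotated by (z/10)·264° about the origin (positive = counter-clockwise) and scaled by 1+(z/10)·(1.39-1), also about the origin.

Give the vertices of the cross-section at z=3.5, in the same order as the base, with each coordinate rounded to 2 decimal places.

Cross-section at z=3.5: (4.19,-4.94) (5.13,-0.35) (-0.76,4.52) (-3.08,5.56) (-4.73,4.35) (-5.06,-1.35) (-4.97,-3.62)

t = z/height = 3.5/10 = 0.35
s = 1 + (scale-1)·z/height = 1 + (1.39-1)·3.5/10 = 1.136500
θ = twist·z/height = 264°·3.5/10 = 92.4000° = 1.612684 rad
cos θ = -0.041876, sin θ = 0.999123 (intermediates below are computed at full precision and shown rounded to 5 d.p.)
v1: (-4.5,-3.5) → rotate → (3.68537,-4.34949) → ×s → (4.18842,-4.94319) → (4.19,-4.94)
v2: (-0.5,-4.5) → rotate → (4.51699,-0.31112) → ×s → (5.13356,-0.35359) → (5.13,-0.35)
v3: (4,0.5) → rotate → (-0.66706,3.97555) → ×s → (-0.75812,4.51822) → (-0.76,4.52)
v4: (5,2.5) → rotate → (-2.70719,4.89093) → ×s → (-3.07672,5.55854) → (-3.08,5.56)
v5: (4,4) → rotate → (-4.16399,3.82899) → ×s → (-4.73238,4.35165) → (-4.73,4.35)
v6: (-1,4.5) → rotate → (-4.45418,-1.18756) → ×s → (-5.06217,-1.34967) → (-5.06,-1.35)
v7: (-3,4.5) → rotate → (-4.37043,-3.18581) → ×s → (-4.96699,-3.62067) → (-4.97,-3.62)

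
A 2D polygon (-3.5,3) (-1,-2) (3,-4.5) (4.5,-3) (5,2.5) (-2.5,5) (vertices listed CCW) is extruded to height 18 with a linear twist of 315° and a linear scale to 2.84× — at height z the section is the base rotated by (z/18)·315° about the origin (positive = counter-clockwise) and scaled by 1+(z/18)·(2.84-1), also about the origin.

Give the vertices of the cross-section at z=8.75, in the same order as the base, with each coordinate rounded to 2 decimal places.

Cross-section at z=8.75: (3.35,-8.07) (3.40,2.52) (-1.22,10.17) (-5.04,8.92) (-10.59,0.06) (-0.06,-10.59)

t = z/height = 8.75/18 = 0.486111
s = 1 + (scale-1)·z/height = 1 + (2.84-1)·8.75/18 = 1.894444
θ = twist·z/height = 315°·8.75/18 = 153.1250° = 2.672535 rad
cos θ = -0.891995, sin θ = 0.452046 (intermediates below are computed at full precision and shown rounded to 5 d.p.)
v1: (-3.5,3) → rotate → (1.76585,-4.25814) → ×s → (3.34530,-8.06682) → (3.35,-8.07)
v2: (-1,-2) → rotate → (1.79609,1.33194) → ×s → (3.40259,2.52329) → (3.40,2.52)
v3: (3,-4.5) → rotate → (-0.64178,5.37011) → ×s → (-1.21582,10.17338) → (-1.22,10.17)
v4: (4.5,-3) → rotate → (-2.65784,4.71019) → ×s → (-5.03513,8.92319) → (-5.04,8.92)
v5: (5,2.5) → rotate → (-5.59009,0.03024) → ×s → (-10.59011,0.05729) → (-10.59,0.06)
v6: (-2.5,5) → rotate → (-0.03024,-5.59009) → ×s → (-0.05729,-10.59011) → (-0.06,-10.59)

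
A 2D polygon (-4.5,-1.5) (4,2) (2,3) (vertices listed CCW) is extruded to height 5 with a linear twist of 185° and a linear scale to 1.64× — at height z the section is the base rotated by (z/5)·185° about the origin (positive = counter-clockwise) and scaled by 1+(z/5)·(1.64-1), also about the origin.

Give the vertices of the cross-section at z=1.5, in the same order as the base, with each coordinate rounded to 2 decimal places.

Cross-section at z=1.5: (-1.56,-5.43) (0.74,5.28) (-1.60,3.99)

t = z/height = 1.5/5 = 0.3
s = 1 + (scale-1)·z/height = 1 + (1.64-1)·1.5/5 = 1.192000
θ = twist·z/height = 185°·1.5/5 = 55.5000° = 0.968658 rad
cos θ = 0.566406, sin θ = 0.824126 (intermediates below are computed at full precision and shown rounded to 5 d.p.)
v1: (-4.5,-1.5) → rotate → (-1.31264,-4.55818) → ×s → (-1.56467,-5.43335) → (-1.56,-5.43)
v2: (4,2) → rotate → (0.61737,4.42932) → ×s → (0.73591,5.27975) → (0.74,5.28)
v3: (2,3) → rotate → (-1.33957,3.34747) → ×s → (-1.59676,3.99019) → (-1.60,3.99)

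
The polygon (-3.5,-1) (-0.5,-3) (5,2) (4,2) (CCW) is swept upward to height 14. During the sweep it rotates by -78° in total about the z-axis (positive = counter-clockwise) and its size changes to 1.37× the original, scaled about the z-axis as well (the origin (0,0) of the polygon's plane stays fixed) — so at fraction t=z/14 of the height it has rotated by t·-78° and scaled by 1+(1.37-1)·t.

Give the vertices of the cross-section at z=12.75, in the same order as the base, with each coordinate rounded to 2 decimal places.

t = z/height = 12.75/14 = 0.910714
s = 1 + (scale-1)·z/height = 1 + (1.37-1)·12.75/14 = 1.336964
θ = twist·z/height = -78°·12.75/14 = -71.0357° = -1.239807 rad
cos θ = 0.324979, sin θ = -0.945721 (intermediates below are computed at full precision and shown rounded to 5 d.p.)
v1: (-3.5,-1) → rotate → (-2.08315,2.98505) → ×s → (-2.78509,3.99090) → (-2.79,3.99)
v2: (-0.5,-3) → rotate → (-2.99965,-0.50208) → ×s → (-4.01043,-0.67126) → (-4.01,-0.67)
v3: (5,2) → rotate → (3.51634,-4.07865) → ×s → (4.70122,-5.45301) → (4.70,-5.45)
v4: (4,2) → rotate → (3.19136,-3.13293) → ×s → (4.26673,-4.18861) → (4.27,-4.19)

Cross-section at z=12.75: (-2.79,3.99) (-4.01,-0.67) (4.70,-5.45) (4.27,-4.19)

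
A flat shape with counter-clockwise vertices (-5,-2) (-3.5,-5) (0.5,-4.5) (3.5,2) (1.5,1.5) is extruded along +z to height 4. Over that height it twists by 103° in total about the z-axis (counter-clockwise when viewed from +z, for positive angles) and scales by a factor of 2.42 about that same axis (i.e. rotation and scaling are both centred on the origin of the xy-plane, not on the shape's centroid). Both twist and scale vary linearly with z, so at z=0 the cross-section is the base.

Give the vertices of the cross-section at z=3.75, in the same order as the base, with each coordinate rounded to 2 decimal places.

t = z/height = 3.75/4 = 0.9375
s = 1 + (scale-1)·z/height = 1 + (2.42-1)·3.75/4 = 2.331250
θ = twist·z/height = 103°·3.75/4 = 96.5625° = 1.685334 rad
cos θ = -0.114287, sin θ = 0.993448 (intermediates below are computed at full precision and shown rounded to 5 d.p.)
v1: (-5,-2) → rotate → (2.55833,-4.73866) → ×s → (5.96411,-11.04701) → (5.96,-11.05)
v2: (-3.5,-5) → rotate → (5.36724,-2.90563) → ×s → (12.51239,-6.77376) → (12.51,-6.77)
v3: (0.5,-4.5) → rotate → (4.41337,1.01102) → ×s → (10.28867,2.35693) → (10.29,2.36)
v4: (3.5,2) → rotate → (-2.38690,3.24849) → ×s → (-5.56446,7.57305) → (-5.56,7.57)
v5: (1.5,1.5) → rotate → (-1.66160,1.31874) → ×s → (-3.87361,3.07432) → (-3.87,3.07)

Cross-section at z=3.75: (5.96,-11.05) (12.51,-6.77) (10.29,2.36) (-5.56,7.57) (-3.87,3.07)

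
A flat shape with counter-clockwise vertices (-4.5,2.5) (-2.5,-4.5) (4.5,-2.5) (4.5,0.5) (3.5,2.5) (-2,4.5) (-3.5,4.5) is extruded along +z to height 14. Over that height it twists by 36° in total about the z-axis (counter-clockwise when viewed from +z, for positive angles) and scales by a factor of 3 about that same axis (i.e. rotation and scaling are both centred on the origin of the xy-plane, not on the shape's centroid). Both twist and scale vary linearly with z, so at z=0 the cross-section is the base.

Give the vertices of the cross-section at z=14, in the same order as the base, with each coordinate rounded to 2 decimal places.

Cross-section at z=14: (-15.33,-1.87) (1.87,-15.33) (15.33,1.87) (10.04,9.15) (4.09,12.24) (-12.79,7.40) (-16.43,4.75)

t = z/height = 14/14 = 1
s = 1 + (scale-1)·z/height = 1 + (3-1)·14/14 = 3.000000
θ = twist·z/height = 36°·14/14 = 36.0000° = 0.628319 rad
cos θ = 0.809017, sin θ = 0.587785 (intermediates below are computed at full precision and shown rounded to 5 d.p.)
v1: (-4.5,2.5) → rotate → (-5.11004,-0.62249) → ×s → (-15.33012,-1.86747) → (-15.33,-1.87)
v2: (-2.5,-4.5) → rotate → (0.62249,-5.11004) → ×s → (1.86747,-15.33012) → (1.87,-15.33)
v3: (4.5,-2.5) → rotate → (5.11004,0.62249) → ×s → (15.33012,1.86747) → (15.33,1.87)
v4: (4.5,0.5) → rotate → (3.34668,3.04954) → ×s → (10.04005,9.14863) → (10.04,9.15)
v5: (3.5,2.5) → rotate → (1.36210,4.07979) → ×s → (4.08629,12.23937) → (4.09,12.24)
v6: (-2,4.5) → rotate → (-4.26307,2.46501) → ×s → (-12.78920,7.39502) → (-12.79,7.40)
v7: (-3.5,4.5) → rotate → (-5.47659,1.58333) → ×s → (-16.42978,4.74998) → (-16.43,4.75)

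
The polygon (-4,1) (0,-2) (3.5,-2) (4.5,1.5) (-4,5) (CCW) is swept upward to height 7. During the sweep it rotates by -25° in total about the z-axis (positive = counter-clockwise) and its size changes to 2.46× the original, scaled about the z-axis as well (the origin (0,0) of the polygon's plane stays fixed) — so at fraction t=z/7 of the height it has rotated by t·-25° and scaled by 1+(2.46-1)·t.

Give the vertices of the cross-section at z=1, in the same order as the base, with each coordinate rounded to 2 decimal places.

Cross-section at z=1: (-4.75,1.51) (-0.15,-2.41) (4.07,-2.68) (5.54,1.47) (-4.45,6.33)

t = z/height = 1/7 = 0.142857
s = 1 + (scale-1)·z/height = 1 + (2.46-1)·1/7 = 1.208571
θ = twist·z/height = -25°·1/7 = -3.5714° = -0.062333 rad
cos θ = 0.998058, sin θ = -0.062293 (intermediates below are computed at full precision and shown rounded to 5 d.p.)
v1: (-4,1) → rotate → (-3.92994,1.24723) → ×s → (-4.74961,1.50737) → (-4.75,1.51)
v2: (0,-2) → rotate → (-0.12459,-1.99612) → ×s → (-0.15057,-2.41245) → (-0.15,-2.41)
v3: (3.5,-2) → rotate → (3.36862,-2.21414) → ×s → (4.07121,-2.67595) → (4.07,-2.68)
v4: (4.5,1.5) → rotate → (4.58470,1.21677) → ×s → (5.54094,1.47055) → (5.54,1.47)
v5: (-4,5) → rotate → (-3.68077,5.23946) → ×s → (-4.44847,6.33226) → (-4.45,6.33)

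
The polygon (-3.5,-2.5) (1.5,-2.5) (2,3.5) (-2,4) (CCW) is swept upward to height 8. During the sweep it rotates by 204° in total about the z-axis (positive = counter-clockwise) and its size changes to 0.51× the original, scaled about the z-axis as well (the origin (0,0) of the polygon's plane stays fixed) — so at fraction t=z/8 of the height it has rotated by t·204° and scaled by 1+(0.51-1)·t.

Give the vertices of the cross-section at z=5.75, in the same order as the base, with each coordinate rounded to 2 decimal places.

Cross-section at z=5.75: (2.78,0.11) (0.08,1.89) (-2.33,-1.18) (-0.34,-2.88)

t = z/height = 5.75/8 = 0.71875
s = 1 + (scale-1)·z/height = 1 + (0.51-1)·5.75/8 = 0.647813
θ = twist·z/height = 204°·5.75/8 = 146.6250° = 2.559089 rad
cos θ = -0.835088, sin θ = 0.550116 (intermediates below are computed at full precision and shown rounded to 5 d.p.)
v1: (-3.5,-2.5) → rotate → (4.29810,0.16231) → ×s → (2.78436,0.10515) → (2.78,0.11)
v2: (1.5,-2.5) → rotate → (0.12266,2.91289) → ×s → (0.07946,1.88701) → (0.08,1.89)
v3: (2,3.5) → rotate → (-3.59558,-1.82258) → ×s → (-2.32926,-1.18069) → (-2.33,-1.18)
v4: (-2,4) → rotate → (-0.53029,-4.44058) → ×s → (-0.34353,-2.87667) → (-0.34,-2.88)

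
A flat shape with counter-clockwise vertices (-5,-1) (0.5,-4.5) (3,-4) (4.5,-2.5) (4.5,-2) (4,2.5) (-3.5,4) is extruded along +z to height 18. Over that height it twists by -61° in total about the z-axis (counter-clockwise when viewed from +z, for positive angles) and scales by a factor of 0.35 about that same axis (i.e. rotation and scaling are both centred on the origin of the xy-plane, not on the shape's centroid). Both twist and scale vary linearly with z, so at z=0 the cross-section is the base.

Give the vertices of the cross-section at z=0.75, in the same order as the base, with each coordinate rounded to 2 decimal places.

t = z/height = 0.75/18 = 0.0416667
s = 1 + (scale-1)·z/height = 1 + (0.35-1)·0.75/18 = 0.972917
θ = twist·z/height = -61°·0.75/18 = -2.5417° = -0.044360 rad
cos θ = 0.999016, sin θ = -0.044346 (intermediates below are computed at full precision and shown rounded to 5 d.p.)
v1: (-5,-1) → rotate → (-5.03943,-0.77729) → ×s → (-4.90294,-0.75624) → (-4.90,-0.76)
v2: (0.5,-4.5) → rotate → (0.29995,-4.51775) → ×s → (0.29183,-4.39539) → (0.29,-4.40)
v3: (3,-4) → rotate → (2.81967,-4.12910) → ×s → (2.74330,-4.01727) → (2.74,-4.02)
v4: (4.5,-2.5) → rotate → (4.38471,-2.69710) → ×s → (4.26596,-2.62405) → (4.27,-2.62)
v5: (4.5,-2) → rotate → (4.40688,-2.19759) → ×s → (4.28753,-2.13807) → (4.29,-2.14)
v6: (4,2.5) → rotate → (4.10693,2.32016) → ×s → (3.99570,2.25732) → (4.00,2.26)
v7: (-3.5,4) → rotate → (-3.31917,4.15128) → ×s → (-3.22928,4.03885) → (-3.23,4.04)

Cross-section at z=0.75: (-4.90,-0.76) (0.29,-4.40) (2.74,-4.02) (4.27,-2.62) (4.29,-2.14) (4.00,2.26) (-3.23,4.04)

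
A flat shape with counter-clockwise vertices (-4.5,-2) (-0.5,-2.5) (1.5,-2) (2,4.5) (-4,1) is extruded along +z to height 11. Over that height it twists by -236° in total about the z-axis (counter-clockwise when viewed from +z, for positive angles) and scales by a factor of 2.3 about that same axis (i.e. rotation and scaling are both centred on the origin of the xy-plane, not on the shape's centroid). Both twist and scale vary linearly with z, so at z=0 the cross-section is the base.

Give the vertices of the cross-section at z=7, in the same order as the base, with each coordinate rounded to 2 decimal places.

t = z/height = 7/11 = 0.636364
s = 1 + (scale-1)·z/height = 1 + (2.3-1)·7/11 = 1.827273
θ = twist·z/height = -236°·7/11 = -150.1818° = -2.621167 rad
cos θ = -0.867608, sin θ = -0.497249 (intermediates below are computed at full precision and shown rounded to 5 d.p.)
v1: (-4.5,-2) → rotate → (2.90974,3.97284) → ×s → (5.31688,7.25946) → (5.32,7.26)
v2: (-0.5,-2.5) → rotate → (-0.80932,2.41764) → ×s → (-1.47885,4.41769) → (-1.48,4.42)
v3: (1.5,-2) → rotate → (-2.29591,0.98934) → ×s → (-4.19525,1.80780) → (-4.20,1.81)
v4: (2,4.5) → rotate → (0.50241,-4.89873) → ×s → (0.91803,-8.95132) → (0.92,-8.95)
v5: (-4,1) → rotate → (3.96768,1.12139) → ×s → (7.25003,2.04908) → (7.25,2.05)

Cross-section at z=7: (5.32,7.26) (-1.48,4.42) (-4.20,1.81) (0.92,-8.95) (7.25,2.05)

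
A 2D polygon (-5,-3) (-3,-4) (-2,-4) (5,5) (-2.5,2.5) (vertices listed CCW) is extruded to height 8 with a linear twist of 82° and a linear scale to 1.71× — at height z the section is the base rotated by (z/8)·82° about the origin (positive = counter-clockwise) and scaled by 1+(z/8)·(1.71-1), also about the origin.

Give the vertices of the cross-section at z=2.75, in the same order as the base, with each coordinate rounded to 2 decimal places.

Cross-section at z=2.75: (-3.72,-6.23) (-0.94,-6.15) (0.16,-5.56) (2.54,8.42) (-4.21,1.27)

t = z/height = 2.75/8 = 0.34375
s = 1 + (scale-1)·z/height = 1 + (1.71-1)·2.75/8 = 1.244063
θ = twist·z/height = 82°·2.75/8 = 28.1875° = 0.491965 rad
cos θ = 0.881407, sin θ = 0.472358 (intermediates below are computed at full precision and shown rounded to 5 d.p.)
v1: (-5,-3) → rotate → (-2.98996,-5.00601) → ×s → (-3.71969,-6.22779) → (-3.72,-6.23)
v2: (-3,-4) → rotate → (-0.75479,-4.94270) → ×s → (-0.93900,-6.14903) → (-0.94,-6.15)
v3: (-2,-4) → rotate → (0.12662,-4.47034) → ×s → (0.15752,-5.56139) → (0.16,-5.56)
v4: (5,5) → rotate → (2.04524,6.76883) → ×s → (2.54441,8.42084) → (2.54,8.42)
v5: (-2.5,2.5) → rotate → (-3.38441,1.02262) → ×s → (-4.21042,1.27220) → (-4.21,1.27)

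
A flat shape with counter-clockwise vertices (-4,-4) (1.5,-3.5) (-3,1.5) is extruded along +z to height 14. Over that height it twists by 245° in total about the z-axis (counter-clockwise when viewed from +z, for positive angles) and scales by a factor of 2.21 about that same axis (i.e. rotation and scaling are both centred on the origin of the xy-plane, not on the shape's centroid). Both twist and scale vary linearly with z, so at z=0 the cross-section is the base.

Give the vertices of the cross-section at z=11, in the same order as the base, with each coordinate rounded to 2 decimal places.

t = z/height = 11/14 = 0.785714
s = 1 + (scale-1)·z/height = 1 + (2.21-1)·11/14 = 1.950714
θ = twist·z/height = 245°·11/14 = 192.5000° = 3.359759 rad
cos θ = -0.976296, sin θ = -0.216440 (intermediates below are computed at full precision and shown rounded to 5 d.p.)
v1: (-4,-4) → rotate → (3.03943,4.77094) → ×s → (5.92905,9.30675) → (5.93,9.31)
v2: (1.5,-3.5) → rotate → (-2.22198,3.09238) → ×s → (-4.33445,6.03234) → (-4.33,6.03)
v3: (-3,1.5) → rotate → (3.25355,-0.81513) → ×s → (6.34674,-1.59008) → (6.35,-1.59)

Cross-section at z=11: (5.93,9.31) (-4.33,6.03) (6.35,-1.59)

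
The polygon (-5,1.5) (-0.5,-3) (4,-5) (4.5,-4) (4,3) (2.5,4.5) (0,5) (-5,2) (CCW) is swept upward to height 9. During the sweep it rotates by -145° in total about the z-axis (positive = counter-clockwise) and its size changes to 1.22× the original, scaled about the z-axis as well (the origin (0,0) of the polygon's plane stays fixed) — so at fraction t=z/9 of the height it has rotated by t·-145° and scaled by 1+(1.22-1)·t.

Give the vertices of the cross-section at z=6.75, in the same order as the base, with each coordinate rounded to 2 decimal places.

Cross-section at z=6.75: (3.53,4.95) (-3.12,1.68) (-7.01,-2.54) (-6.10,-3.47) (1.81,-5.54) (4.03,-4.44) (5.52,-1.87) (4.08,4.77)

t = z/height = 6.75/9 = 0.75
s = 1 + (scale-1)·z/height = 1 + (1.22-1)·6.75/9 = 1.165000
θ = twist·z/height = -145°·6.75/9 = -108.7500° = -1.898046 rad
cos θ = -0.321439, sin θ = -0.946930 (intermediates below are computed at full precision and shown rounded to 5 d.p.)
v1: (-5,1.5) → rotate → (3.02759,4.25249) → ×s → (3.52715,4.95415) → (3.53,4.95)
v2: (-0.5,-3) → rotate → (-2.68007,1.43778) → ×s → (-3.12228,1.67502) → (-3.12,1.68)
v3: (4,-5) → rotate → (-6.02041,-2.18052) → ×s → (-7.01378,-2.54031) → (-7.01,-2.54)
v4: (4.5,-4) → rotate → (-5.23420,-2.97543) → ×s → (-6.09784,-3.46637) → (-6.10,-3.47)
v5: (4,3) → rotate → (1.55503,-4.75204) → ×s → (1.81161,-5.53613) → (1.81,-5.54)
v6: (2.5,4.5) → rotate → (3.45759,-3.81380) → ×s → (4.02809,-4.44308) → (4.03,-4.44)
v7: (0,5) → rotate → (4.73465,-1.60720) → ×s → (5.51587,-1.87238) → (5.52,-1.87)
v8: (-5,2) → rotate → (3.50106,4.09177) → ×s → (4.07873,4.76691) → (4.08,4.77)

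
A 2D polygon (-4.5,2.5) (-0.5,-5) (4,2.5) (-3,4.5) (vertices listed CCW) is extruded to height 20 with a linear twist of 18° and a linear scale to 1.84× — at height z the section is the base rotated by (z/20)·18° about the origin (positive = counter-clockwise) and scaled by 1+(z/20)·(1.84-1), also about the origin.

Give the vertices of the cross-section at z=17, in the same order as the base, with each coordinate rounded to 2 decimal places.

t = z/height = 17/20 = 0.85
s = 1 + (scale-1)·z/height = 1 + (1.84-1)·17/20 = 1.714000
θ = twist·z/height = 18°·17/20 = 15.3000° = 0.267035 rad
cos θ = 0.964557, sin θ = 0.263873 (intermediates below are computed at full precision and shown rounded to 5 d.p.)
v1: (-4.5,2.5) → rotate → (-5.00019,1.22396) → ×s → (-8.57033,2.09788) → (-8.57,2.10)
v2: (-0.5,-5) → rotate → (0.83709,-4.95472) → ×s → (1.43477,-8.49240) → (1.43,-8.49)
v3: (4,2.5) → rotate → (3.19855,3.46689) → ×s → (5.48231,5.94224) → (5.48,5.94)
v4: (-3,4.5) → rotate → (-4.08110,3.54889) → ×s → (-6.99501,6.08280) → (-7.00,6.08)

Cross-section at z=17: (-8.57,2.10) (1.43,-8.49) (5.48,5.94) (-7.00,6.08)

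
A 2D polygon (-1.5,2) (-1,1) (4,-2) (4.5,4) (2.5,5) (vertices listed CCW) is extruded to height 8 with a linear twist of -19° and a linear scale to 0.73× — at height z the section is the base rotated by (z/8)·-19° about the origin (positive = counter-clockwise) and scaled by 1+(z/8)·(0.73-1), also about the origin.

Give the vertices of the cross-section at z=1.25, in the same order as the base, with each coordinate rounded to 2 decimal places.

t = z/height = 1.25/8 = 0.15625
s = 1 + (scale-1)·z/height = 1 + (0.73-1)·1.25/8 = 0.957813
θ = twist·z/height = -19°·1.25/8 = -2.9688° = -0.051814 rad
cos θ = 0.998658, sin θ = -0.051791 (intermediates below are computed at full precision and shown rounded to 5 d.p.)
v1: (-1.5,2) → rotate → (-1.39440,2.07500) → ×s → (-1.33558,1.98746) → (-1.34,1.99)
v2: (-1,1) → rotate → (-0.94687,1.05045) → ×s → (-0.90692,1.00613) → (-0.91,1.01)
v3: (4,-2) → rotate → (3.89105,-2.20448) → ×s → (3.72690,-2.11148) → (3.73,-2.11)
v4: (4.5,4) → rotate → (4.70113,3.76157) → ×s → (4.50280,3.60288) → (4.50,3.60)
v5: (2.5,5) → rotate → (2.75560,4.86381) → ×s → (2.63935,4.65862) → (2.64,4.66)

Cross-section at z=1.25: (-1.34,1.99) (-0.91,1.01) (3.73,-2.11) (4.50,3.60) (2.64,4.66)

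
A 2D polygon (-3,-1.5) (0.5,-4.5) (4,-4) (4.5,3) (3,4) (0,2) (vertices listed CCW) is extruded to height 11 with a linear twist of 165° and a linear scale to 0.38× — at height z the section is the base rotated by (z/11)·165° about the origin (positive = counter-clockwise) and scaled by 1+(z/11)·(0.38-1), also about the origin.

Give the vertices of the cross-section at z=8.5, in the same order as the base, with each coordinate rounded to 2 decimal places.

Cross-section at z=8.5: (1.57,-0.76) (1.70,1.63) (0.38,2.92) (-2.67,0.91) (-2.60,-0.03) (-0.83,-0.63)

t = z/height = 8.5/11 = 0.772727
s = 1 + (scale-1)·z/height = 1 + (0.38-1)·8.5/11 = 0.520909
θ = twist·z/height = 165°·8.5/11 = 127.5000° = 2.225295 rad
cos θ = -0.608761, sin θ = 0.793353 (intermediates below are computed at full precision and shown rounded to 5 d.p.)
v1: (-3,-1.5) → rotate → (3.01631,-1.46692) → ×s → (1.57123,-0.76413) → (1.57,-0.76)
v2: (0.5,-4.5) → rotate → (3.26571,3.13610) → ×s → (1.70114,1.63362) → (1.70,1.63)
v3: (4,-4) → rotate → (0.73837,5.60846) → ×s → (0.38462,2.92150) → (0.38,2.92)
v4: (4.5,3) → rotate → (-5.11949,1.74381) → ×s → (-2.66679,0.90836) → (-2.67,0.91)
v5: (3,4) → rotate → (-4.99970,-0.05499) → ×s → (-2.60439,-0.02864) → (-2.60,-0.03)
v6: (0,2) → rotate → (-1.58671,-1.21752) → ×s → (-0.82653,-0.63422) → (-0.83,-0.63)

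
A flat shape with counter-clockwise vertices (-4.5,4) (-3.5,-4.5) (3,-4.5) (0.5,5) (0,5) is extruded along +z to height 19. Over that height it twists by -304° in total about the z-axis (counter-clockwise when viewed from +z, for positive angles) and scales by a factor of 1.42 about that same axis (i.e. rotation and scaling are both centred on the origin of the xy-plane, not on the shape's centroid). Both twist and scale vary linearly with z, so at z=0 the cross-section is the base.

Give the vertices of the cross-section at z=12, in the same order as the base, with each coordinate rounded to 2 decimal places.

Cross-section at z=12: (4.52,-6.13) (5.52,4.65) (-2.53,6.36) (-1.93,-6.06) (-1.32,-6.19)

t = z/height = 12/19 = 0.631579
s = 1 + (scale-1)·z/height = 1 + (1.42-1)·12/19 = 1.265263
θ = twist·z/height = -304°·12/19 = -192.0000° = -3.351032 rad
cos θ = -0.978148, sin θ = 0.207912 (intermediates below are computed at full precision and shown rounded to 5 d.p.)
v1: (-4.5,4) → rotate → (3.57002,-4.84819) → ×s → (4.51701,-6.13424) → (4.52,-6.13)
v2: (-3.5,-4.5) → rotate → (4.35912,3.67397) → ×s → (5.51543,4.64854) → (5.52,4.65)
v3: (3,-4.5) → rotate → (-1.99884,5.02540) → ×s → (-2.52906,6.35845) → (-2.53,6.36)
v4: (0.5,5) → rotate → (-1.52863,-4.78678) → ×s → (-1.93412,-6.05654) → (-1.93,-6.06)
v5: (0,5) → rotate → (-1.03956,-4.89074) → ×s → (-1.31532,-6.18807) → (-1.32,-6.19)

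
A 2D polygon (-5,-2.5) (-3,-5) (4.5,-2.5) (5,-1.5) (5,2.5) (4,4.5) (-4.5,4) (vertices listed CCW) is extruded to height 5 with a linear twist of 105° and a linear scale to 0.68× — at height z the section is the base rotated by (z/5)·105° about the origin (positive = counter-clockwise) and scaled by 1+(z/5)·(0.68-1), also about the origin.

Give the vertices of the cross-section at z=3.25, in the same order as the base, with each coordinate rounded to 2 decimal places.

t = z/height = 3.25/5 = 0.65
s = 1 + (scale-1)·z/height = 1 + (0.68-1)·3.25/5 = 0.792000
θ = twist·z/height = 105°·3.25/5 = 68.2500° = 1.191187 rad
cos θ = 0.370557, sin θ = 0.928810 (intermediates below are computed at full precision and shown rounded to 5 d.p.)
v1: (-5,-2.5) → rotate → (0.46924,-5.57044) → ×s → (0.37164,-4.41179) → (0.37,-4.41)
v2: (-3,-5) → rotate → (3.53238,-4.63922) → ×s → (2.79764,-3.67426) → (2.80,-3.67)
v3: (4.5,-2.5) → rotate → (3.98953,3.25325) → ×s → (3.15971,2.57657) → (3.16,2.58)
v4: (5,-1.5) → rotate → (3.24600,4.08821) → ×s → (2.57083,3.23786) → (2.57,3.24)
v5: (5,2.5) → rotate → (-0.46924,5.57044) → ×s → (-0.37164,4.41179) → (-0.37,4.41)
v6: (4,4.5) → rotate → (-2.69741,5.38275) → ×s → (-2.13635,4.26314) → (-2.14,4.26)
v7: (-4.5,4) → rotate → (-5.38275,-2.69741) → ×s → (-4.26314,-2.13635) → (-4.26,-2.14)

Cross-section at z=3.25: (0.37,-4.41) (2.80,-3.67) (3.16,2.58) (2.57,3.24) (-0.37,4.41) (-2.14,4.26) (-4.26,-2.14)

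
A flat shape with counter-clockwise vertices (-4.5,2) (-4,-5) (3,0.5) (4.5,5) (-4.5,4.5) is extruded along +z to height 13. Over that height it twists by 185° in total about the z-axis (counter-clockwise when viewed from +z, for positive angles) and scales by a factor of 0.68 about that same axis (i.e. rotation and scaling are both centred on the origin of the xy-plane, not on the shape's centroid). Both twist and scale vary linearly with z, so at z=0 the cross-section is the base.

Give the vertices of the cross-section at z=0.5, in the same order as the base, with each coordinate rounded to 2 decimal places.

Cross-section at z=0.5: (-4.66,1.41) (-3.31,-5.39) (2.88,0.86) (3.80,5.45) (-4.96,3.86)

t = z/height = 0.5/13 = 0.0384615
s = 1 + (scale-1)·z/height = 1 + (0.68-1)·0.5/13 = 0.987692
θ = twist·z/height = 185°·0.5/13 = 7.1154° = 0.124187 rad
cos θ = 0.992299, sin θ = 0.123868 (intermediates below are computed at full precision and shown rounded to 5 d.p.)
v1: (-4.5,2) → rotate → (-4.71308,1.42719) → ×s → (-4.65507,1.40963) → (-4.66,1.41)
v2: (-4,-5) → rotate → (-3.34986,-5.45697) → ×s → (-3.30863,-5.38980) → (-3.31,-5.39)
v3: (3,0.5) → rotate → (2.91496,0.86775) → ×s → (2.87909,0.85707) → (2.88,0.86)
v4: (4.5,5) → rotate → (3.84600,5.51890) → ×s → (3.79867,5.45097) → (3.80,5.45)
v5: (-4.5,4.5) → rotate → (-5.02275,3.90794) → ×s → (-4.96093,3.85984) → (-4.96,3.86)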